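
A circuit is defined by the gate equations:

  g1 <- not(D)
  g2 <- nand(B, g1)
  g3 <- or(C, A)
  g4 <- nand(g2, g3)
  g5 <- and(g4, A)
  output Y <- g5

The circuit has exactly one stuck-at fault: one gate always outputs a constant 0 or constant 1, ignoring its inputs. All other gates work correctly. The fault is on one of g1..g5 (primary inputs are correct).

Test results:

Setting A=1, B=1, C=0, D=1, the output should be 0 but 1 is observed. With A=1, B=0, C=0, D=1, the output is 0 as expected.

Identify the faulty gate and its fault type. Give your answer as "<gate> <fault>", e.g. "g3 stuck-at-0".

g1 stuck-at-1

Fault-free values for test 1 (A=1, B=1, C=0, D=1): g1=0, g2=1, g3=1, g4=0, g5=0, giving Y=0. Observed 1.
Test 1: faults giving observed 1 are {g1 stuck-at-1, g2 stuck-at-0, g3 stuck-at-0, g4 stuck-at-1, g5 stuck-at-1}.
Test 2 (A=1, B=0, C=0, D=1): fault-free g1=0, g2=1, g3=1, g4=0, g5=0 → 0; observed 0. Eliminates g2 stuck-at-0, g3 stuck-at-0, g4 stuck-at-1, g5 stuck-at-1.
Only g1 stuck-at-1 is consistent with every test.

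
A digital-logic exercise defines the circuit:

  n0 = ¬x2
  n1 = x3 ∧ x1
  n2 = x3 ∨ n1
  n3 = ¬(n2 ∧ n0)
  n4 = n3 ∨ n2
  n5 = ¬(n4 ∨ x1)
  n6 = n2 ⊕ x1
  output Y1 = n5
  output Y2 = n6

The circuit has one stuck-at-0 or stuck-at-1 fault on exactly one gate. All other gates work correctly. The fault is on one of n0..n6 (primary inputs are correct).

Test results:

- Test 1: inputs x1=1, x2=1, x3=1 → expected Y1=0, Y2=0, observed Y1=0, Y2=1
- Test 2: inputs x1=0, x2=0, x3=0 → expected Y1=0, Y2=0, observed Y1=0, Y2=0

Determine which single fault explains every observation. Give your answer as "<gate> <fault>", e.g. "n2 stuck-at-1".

n2 stuck-at-0

Fault-free values for test 1 (x1=1, x2=1, x3=1): n0=0, n1=1, n2=1, n3=1, n4=1, n5=0, n6=0, giving Y1=0, Y2=0. Observed Y1=0, Y2=1.
Test 1: faults giving observed Y1=0, Y2=1 are {n2 stuck-at-0, n6 stuck-at-1}.
Test 2 (x1=0, x2=0, x3=0): fault-free n0=1, n1=0, n2=0, n3=1, n4=1, n5=0, n6=0 → Y1=0, Y2=0; observed Y1=0, Y2=0. Eliminates n6 stuck-at-1.
Only n2 stuck-at-0 is consistent with every test.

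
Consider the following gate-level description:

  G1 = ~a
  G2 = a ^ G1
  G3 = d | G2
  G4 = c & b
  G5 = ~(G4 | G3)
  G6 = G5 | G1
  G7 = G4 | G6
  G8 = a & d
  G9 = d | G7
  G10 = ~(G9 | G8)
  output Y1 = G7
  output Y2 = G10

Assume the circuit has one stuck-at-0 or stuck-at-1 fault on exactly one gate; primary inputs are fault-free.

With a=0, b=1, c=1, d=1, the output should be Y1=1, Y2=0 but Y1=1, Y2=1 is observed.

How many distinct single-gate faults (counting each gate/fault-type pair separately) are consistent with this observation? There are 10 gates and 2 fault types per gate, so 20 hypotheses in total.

2

Fault-free: G1=1, G2=1, G3=1, G4=1, G5=0, G6=1, G7=1, G8=0, G9=1, G10=0 → Y1=1, Y2=0. Observed Y1=1, Y2=1.
  G1: none of the 2 fault types match ✗
  G2: none of the 2 fault types match ✗
  G3: none of the 2 fault types match ✗
  G4: none of the 2 fault types match ✗
  G5: none of the 2 fault types match ✗
  G6: none of the 2 fault types match ✗
  G7: none of the 2 fault types match ✗
  G8: none of the 2 fault types match ✗
  G9: stuck-at-0 ✓; others ✗
  G10: stuck-at-1 ✓; others ✗
Consistent faults: {G9 stuck-at-0, G10 stuck-at-1} — 2 in all.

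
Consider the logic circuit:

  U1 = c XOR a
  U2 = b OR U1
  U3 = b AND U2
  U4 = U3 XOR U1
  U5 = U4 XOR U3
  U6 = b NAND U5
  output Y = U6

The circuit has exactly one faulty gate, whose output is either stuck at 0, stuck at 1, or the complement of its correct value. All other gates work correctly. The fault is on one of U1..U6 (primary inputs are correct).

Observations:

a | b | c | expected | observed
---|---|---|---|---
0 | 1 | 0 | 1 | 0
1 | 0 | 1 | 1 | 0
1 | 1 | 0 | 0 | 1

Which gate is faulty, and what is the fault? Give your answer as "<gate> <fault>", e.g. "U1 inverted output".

U6 inverted output

Fault-free values for test 1 (a=0, b=1, c=0): U1=0, U2=1, U3=1, U4=1, U5=0, U6=1, giving Y=1. Observed 0.
Test 1: faults giving observed 0 are {U1 stuck-at-1, U1 inverted output, U4 stuck-at-0, U4 inverted output, U5 stuck-at-1, U5 inverted output, U6 stuck-at-0, U6 inverted output}.
Test 2 (a=1, b=0, c=1): fault-free U1=0, U2=0, U3=0, U4=0, U5=0, U6=1 → 1; observed 0. Eliminates U1 stuck-at-1, U1 inverted output, U4 stuck-at-0, U4 inverted output, U5 stuck-at-1, U5 inverted output.
Test 3 (a=1, b=1, c=0): fault-free U1=1, U2=1, U3=1, U4=0, U5=1, U6=0 → 0; observed 1. Eliminates U6 stuck-at-0.
Only U6 inverted output is consistent with every test.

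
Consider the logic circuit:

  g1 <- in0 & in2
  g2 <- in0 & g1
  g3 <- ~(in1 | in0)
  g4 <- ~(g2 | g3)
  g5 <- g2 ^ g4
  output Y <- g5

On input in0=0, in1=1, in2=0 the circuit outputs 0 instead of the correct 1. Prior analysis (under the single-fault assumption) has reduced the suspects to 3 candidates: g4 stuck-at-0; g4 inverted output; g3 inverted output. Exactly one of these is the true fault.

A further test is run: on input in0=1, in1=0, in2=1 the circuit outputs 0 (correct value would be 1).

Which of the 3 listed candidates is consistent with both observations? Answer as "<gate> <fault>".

Evaluate each candidate on input in0=1, in1=0, in2=1:
  g4 stuck-at-0: g1=1, g2=1, g3=0, g4=0 [stuck-at-0], g5=1 → 1 — eliminated
  g4 inverted output: g1=1, g2=1, g3=0, g4=1 [inverted output], g5=0 → 0 — matches
  g3 inverted output: g1=1, g2=1, g3=1 [inverted output], g4=0, g5=1 → 1 — eliminated
Only g4 inverted output reproduces the observed 0.

g4 inverted output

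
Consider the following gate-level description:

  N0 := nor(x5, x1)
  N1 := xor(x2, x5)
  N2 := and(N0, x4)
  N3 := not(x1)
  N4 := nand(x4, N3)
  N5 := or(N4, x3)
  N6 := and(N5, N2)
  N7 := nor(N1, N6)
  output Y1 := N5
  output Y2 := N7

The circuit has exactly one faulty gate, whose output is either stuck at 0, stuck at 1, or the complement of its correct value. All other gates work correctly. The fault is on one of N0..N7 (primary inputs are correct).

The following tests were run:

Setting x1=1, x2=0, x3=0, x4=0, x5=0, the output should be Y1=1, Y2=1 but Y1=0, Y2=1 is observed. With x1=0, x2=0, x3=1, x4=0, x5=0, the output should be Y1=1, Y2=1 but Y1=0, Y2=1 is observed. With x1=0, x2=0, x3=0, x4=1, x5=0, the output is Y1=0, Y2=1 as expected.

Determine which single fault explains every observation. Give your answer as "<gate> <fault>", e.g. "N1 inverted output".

Fault-free values for test 1 (x1=1, x2=0, x3=0, x4=0, x5=0): N0=0, N1=0, N2=0, N3=0, N4=1, N5=1, N6=0, N7=1, giving Y1=1, Y2=1. Observed Y1=0, Y2=1.
Test 1: faults giving observed Y1=0, Y2=1 are {N4 stuck-at-0, N4 inverted output, N5 stuck-at-0, N5 inverted output}.
Test 2 (x1=0, x2=0, x3=1, x4=0, x5=0): fault-free N0=1, N1=0, N2=0, N3=1, N4=1, N5=1, N6=0, N7=1 → Y1=1, Y2=1; observed Y1=0, Y2=1. Eliminates N4 stuck-at-0, N4 inverted output.
Test 3 (x1=0, x2=0, x3=0, x4=1, x5=0): fault-free N0=1, N1=0, N2=1, N3=1, N4=0, N5=0, N6=0, N7=1 → Y1=0, Y2=1; observed Y1=0, Y2=1. Eliminates N5 inverted output.
Only N5 stuck-at-0 is consistent with every test.

N5 stuck-at-0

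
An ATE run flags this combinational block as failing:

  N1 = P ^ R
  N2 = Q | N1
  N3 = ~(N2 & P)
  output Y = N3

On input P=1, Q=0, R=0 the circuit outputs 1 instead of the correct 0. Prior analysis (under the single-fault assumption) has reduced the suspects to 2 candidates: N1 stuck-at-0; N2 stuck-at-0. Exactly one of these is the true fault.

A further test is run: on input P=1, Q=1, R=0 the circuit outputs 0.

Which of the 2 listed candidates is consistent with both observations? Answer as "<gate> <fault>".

Evaluate each candidate on input P=1, Q=1, R=0:
  N1 stuck-at-0: N1=0 [stuck-at-0], N2=1, N3=0 → 0 — matches
  N2 stuck-at-0: N1=1, N2=0 [stuck-at-0], N3=1 → 1 — eliminated
Only N1 stuck-at-0 reproduces the observed 0.

N1 stuck-at-0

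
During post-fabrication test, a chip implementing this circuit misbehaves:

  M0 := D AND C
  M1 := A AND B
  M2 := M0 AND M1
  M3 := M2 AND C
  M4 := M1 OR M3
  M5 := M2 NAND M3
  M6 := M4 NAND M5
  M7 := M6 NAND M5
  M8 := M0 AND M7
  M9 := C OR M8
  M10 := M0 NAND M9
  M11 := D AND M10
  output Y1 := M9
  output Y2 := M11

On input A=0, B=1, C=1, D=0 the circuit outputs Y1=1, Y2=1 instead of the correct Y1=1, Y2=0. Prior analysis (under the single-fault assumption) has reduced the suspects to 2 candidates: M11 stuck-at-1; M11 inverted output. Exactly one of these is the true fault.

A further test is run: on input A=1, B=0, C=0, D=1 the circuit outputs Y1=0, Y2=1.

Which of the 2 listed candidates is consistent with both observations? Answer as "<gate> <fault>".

M11 stuck-at-1

Evaluate each candidate on input A=1, B=0, C=0, D=1:
  M11 stuck-at-1: M0=0, M1=0, M2=0, M3=0, M4=0, M5=1, M6=1, M7=0, M8=0, M9=0, M10=1, M11=1 [stuck-at-1] → Y1=0, Y2=1 — matches
  M11 inverted output: M0=0, M1=0, M2=0, M3=0, M4=0, M5=1, M6=1, M7=0, M8=0, M9=0, M10=1, M11=0 [inverted output] → Y1=0, Y2=0 — eliminated
Only M11 stuck-at-1 reproduces the observed Y1=0, Y2=1.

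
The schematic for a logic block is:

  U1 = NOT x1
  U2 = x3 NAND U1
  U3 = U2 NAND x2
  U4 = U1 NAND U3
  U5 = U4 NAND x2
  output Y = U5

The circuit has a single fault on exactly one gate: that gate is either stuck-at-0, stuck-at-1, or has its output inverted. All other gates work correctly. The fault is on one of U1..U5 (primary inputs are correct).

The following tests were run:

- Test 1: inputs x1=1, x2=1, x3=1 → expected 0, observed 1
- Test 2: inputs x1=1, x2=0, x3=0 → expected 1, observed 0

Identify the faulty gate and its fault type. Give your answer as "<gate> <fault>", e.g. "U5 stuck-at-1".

Fault-free values for test 1 (x1=1, x2=1, x3=1): U1=0, U2=1, U3=0, U4=1, U5=0, giving Y=0. Observed 1.
Test 1: faults giving observed 1 are {U1 stuck-at-1, U1 inverted output, U4 stuck-at-0, U4 inverted output, U5 stuck-at-1, U5 inverted output}.
Test 2 (x1=1, x2=0, x3=0): fault-free U1=0, U2=1, U3=1, U4=1, U5=1 → 1; observed 0. Eliminates U1 stuck-at-1, U1 inverted output, U4 stuck-at-0, U4 inverted output, U5 stuck-at-1.
Only U5 inverted output is consistent with every test.

U5 inverted output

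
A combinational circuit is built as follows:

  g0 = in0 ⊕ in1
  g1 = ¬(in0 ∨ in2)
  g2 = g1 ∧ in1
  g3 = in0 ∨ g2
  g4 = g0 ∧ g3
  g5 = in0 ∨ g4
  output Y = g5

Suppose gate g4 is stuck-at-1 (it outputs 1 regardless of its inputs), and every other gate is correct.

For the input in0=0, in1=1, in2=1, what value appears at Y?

1

Propagate with g4 forced: g0=1, g1=0, g2=0, g3=0, g4=1 [stuck-at-1], g5=1.
So Y = 1. (Without the fault it would be 0.)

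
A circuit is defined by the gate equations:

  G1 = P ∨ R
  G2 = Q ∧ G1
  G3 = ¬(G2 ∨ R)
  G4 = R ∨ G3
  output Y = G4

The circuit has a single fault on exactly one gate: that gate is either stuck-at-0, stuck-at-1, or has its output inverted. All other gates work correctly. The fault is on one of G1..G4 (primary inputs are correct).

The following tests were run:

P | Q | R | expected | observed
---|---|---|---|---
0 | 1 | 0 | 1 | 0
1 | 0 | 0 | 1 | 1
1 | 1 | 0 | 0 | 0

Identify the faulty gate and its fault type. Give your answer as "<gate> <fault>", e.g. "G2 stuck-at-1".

Fault-free values for test 1 (P=0, Q=1, R=0): G1=0, G2=0, G3=1, G4=1, giving Y=1. Observed 0.
Test 1: faults giving observed 0 are {G1 stuck-at-1, G1 inverted output, G2 stuck-at-1, G2 inverted output, G3 stuck-at-0, G3 inverted output, G4 stuck-at-0, G4 inverted output}.
Test 2 (P=1, Q=0, R=0): fault-free G1=1, G2=0, G3=1, G4=1 → 1; observed 1. Eliminates G2 stuck-at-1, G2 inverted output, G3 stuck-at-0, G3 inverted output, G4 stuck-at-0, G4 inverted output.
Test 3 (P=1, Q=1, R=0): fault-free G1=1, G2=1, G3=0, G4=0 → 0; observed 0. Eliminates G1 inverted output.
Only G1 stuck-at-1 is consistent with every test.

G1 stuck-at-1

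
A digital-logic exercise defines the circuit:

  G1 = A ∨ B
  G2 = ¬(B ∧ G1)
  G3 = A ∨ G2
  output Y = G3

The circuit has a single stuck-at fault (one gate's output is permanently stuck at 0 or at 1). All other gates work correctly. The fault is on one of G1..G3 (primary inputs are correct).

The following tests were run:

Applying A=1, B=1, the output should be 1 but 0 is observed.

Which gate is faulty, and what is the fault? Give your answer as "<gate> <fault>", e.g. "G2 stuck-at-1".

Fault-free values for test 1 (A=1, B=1): G1=1, G2=0, G3=1, giving Y=1. Observed 0.
Test 1: faults giving observed 0 are {G3 stuck-at-0}.
Only G3 stuck-at-0 is consistent with every test.

G3 stuck-at-0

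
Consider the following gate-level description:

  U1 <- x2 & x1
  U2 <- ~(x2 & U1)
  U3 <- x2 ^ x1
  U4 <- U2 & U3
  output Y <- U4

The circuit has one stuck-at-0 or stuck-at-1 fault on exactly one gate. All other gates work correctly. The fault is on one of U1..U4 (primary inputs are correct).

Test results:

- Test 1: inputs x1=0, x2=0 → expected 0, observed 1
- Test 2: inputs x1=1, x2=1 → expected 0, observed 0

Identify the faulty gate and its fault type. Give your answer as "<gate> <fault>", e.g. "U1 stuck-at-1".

U3 stuck-at-1

Fault-free values for test 1 (x1=0, x2=0): U1=0, U2=1, U3=0, U4=0, giving Y=0. Observed 1.
Test 1: faults giving observed 1 are {U3 stuck-at-1, U4 stuck-at-1}.
Test 2 (x1=1, x2=1): fault-free U1=1, U2=0, U3=0, U4=0 → 0; observed 0. Eliminates U4 stuck-at-1.
Only U3 stuck-at-1 is consistent with every test.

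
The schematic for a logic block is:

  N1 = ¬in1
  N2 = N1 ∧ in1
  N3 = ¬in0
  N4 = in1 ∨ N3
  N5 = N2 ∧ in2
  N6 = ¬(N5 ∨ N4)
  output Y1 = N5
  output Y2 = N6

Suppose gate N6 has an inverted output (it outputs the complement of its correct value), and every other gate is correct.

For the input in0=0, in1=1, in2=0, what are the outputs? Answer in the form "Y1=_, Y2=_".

Propagate with N6 forced: N1=0, N2=0, N3=1, N4=1, N5=0, N6=1 [inverted output].
So the outputs are Y1=0, Y2=1. (Without the fault they would be Y1=0, Y2=0.)

Y1=0, Y2=1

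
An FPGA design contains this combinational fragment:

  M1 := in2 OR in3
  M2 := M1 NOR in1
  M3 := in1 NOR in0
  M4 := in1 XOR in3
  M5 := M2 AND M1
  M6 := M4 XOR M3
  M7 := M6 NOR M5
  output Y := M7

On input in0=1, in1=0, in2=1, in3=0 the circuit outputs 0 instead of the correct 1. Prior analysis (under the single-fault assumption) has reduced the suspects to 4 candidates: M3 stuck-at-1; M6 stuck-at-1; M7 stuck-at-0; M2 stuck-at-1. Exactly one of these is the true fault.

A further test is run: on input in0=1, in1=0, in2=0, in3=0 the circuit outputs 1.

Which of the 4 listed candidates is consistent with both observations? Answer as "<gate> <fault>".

Evaluate each candidate on input in0=1, in1=0, in2=0, in3=0:
  M3 stuck-at-1: M1=0, M2=1, M3=1 [stuck-at-1], M4=0, M5=0, M6=1, M7=0 → 0 — eliminated
  M6 stuck-at-1: M1=0, M2=1, M3=0, M4=0, M5=0, M6=1 [stuck-at-1], M7=0 → 0 — eliminated
  M7 stuck-at-0: M1=0, M2=1, M3=0, M4=0, M5=0, M6=0, M7=0 [stuck-at-0] → 0 — eliminated
  M2 stuck-at-1: M1=0, M2=1 [stuck-at-1], M3=0, M4=0, M5=0, M6=0, M7=1 → 1 — matches
Only M2 stuck-at-1 reproduces the observed 1.

M2 stuck-at-1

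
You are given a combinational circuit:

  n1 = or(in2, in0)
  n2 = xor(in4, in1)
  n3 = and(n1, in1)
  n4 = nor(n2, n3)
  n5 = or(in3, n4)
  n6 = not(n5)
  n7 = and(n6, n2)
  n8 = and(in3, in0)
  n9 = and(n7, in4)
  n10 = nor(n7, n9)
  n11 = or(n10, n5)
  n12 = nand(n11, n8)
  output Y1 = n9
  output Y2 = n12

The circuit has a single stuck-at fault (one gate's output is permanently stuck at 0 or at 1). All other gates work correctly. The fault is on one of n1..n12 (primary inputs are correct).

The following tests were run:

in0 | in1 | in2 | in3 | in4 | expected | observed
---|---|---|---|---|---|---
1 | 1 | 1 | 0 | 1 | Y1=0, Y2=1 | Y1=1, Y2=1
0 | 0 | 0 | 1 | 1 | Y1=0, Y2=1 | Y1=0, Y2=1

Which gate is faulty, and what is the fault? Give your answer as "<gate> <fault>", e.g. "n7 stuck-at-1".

Fault-free values for test 1 (in0=1, in1=1, in2=1, in3=0, in4=1): n1=1, n2=0, n3=1, n4=0, n5=0, n6=1, n7=0, n8=0, n9=0, n10=1, n11=1, n12=1, giving Y1=0, Y2=1. Observed Y1=1, Y2=1.
Test 1: faults giving observed Y1=1, Y2=1 are {n2 stuck-at-1, n7 stuck-at-1, n9 stuck-at-1}.
Test 2 (in0=0, in1=0, in2=0, in3=1, in4=1): fault-free n1=0, n2=1, n3=0, n4=0, n5=1, n6=0, n7=0, n8=0, n9=0, n10=1, n11=1, n12=1 → Y1=0, Y2=1; observed Y1=0, Y2=1. Eliminates n7 stuck-at-1, n9 stuck-at-1.
Only n2 stuck-at-1 is consistent with every test.

n2 stuck-at-1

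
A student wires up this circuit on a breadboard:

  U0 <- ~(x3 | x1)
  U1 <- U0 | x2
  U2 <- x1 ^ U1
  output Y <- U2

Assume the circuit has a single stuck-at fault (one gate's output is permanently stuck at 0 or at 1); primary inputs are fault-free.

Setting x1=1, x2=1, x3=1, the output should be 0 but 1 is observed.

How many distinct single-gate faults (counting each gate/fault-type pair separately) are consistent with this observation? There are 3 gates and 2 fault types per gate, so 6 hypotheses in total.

2

Fault-free: U0=0, U1=1, U2=0 → 0. Observed 1.
  U0 stuck-at-0: output 0 ✗
  U0 stuck-at-1: output 0 ✗
  U1 stuck-at-0: output 1 ✓
  U1 stuck-at-1: output 0 ✗
  U2 stuck-at-0: output 0 ✗
  U2 stuck-at-1: output 1 ✓
Consistent faults: {U1 stuck-at-0, U2 stuck-at-1} — 2 in all.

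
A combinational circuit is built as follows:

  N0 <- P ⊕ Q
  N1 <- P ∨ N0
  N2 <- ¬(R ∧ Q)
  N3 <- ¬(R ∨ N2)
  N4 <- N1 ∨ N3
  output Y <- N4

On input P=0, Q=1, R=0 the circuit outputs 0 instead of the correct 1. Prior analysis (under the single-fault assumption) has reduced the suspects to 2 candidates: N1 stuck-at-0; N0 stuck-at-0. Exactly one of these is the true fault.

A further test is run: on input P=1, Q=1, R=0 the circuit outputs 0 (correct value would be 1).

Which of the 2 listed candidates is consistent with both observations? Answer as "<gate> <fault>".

Evaluate each candidate on input P=1, Q=1, R=0:
  N1 stuck-at-0: N0=0, N1=0 [stuck-at-0], N2=1, N3=0, N4=0 → 0 — matches
  N0 stuck-at-0: N0=0 [stuck-at-0], N1=1, N2=1, N3=0, N4=1 → 1 — eliminated
Only N1 stuck-at-0 reproduces the observed 0.

N1 stuck-at-0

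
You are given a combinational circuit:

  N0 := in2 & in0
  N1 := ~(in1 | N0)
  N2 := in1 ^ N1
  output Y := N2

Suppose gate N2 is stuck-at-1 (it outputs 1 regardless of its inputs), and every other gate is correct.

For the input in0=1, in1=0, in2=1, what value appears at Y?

1

Propagate with N2 forced: N0=1, N1=0, N2=1 [stuck-at-1].
So Y = 1. (Without the fault it would be 0.)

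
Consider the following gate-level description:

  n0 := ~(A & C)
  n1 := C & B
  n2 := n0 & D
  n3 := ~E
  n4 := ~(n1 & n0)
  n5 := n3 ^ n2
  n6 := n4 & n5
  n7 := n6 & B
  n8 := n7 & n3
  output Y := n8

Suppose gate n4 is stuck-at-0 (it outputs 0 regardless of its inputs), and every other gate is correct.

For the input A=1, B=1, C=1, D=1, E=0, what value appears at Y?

Propagate with n4 forced: n0=0, n1=1, n2=0, n3=1, n4=0 [stuck-at-0], n5=1, n6=0, n7=0, n8=0.
So Y = 0. (Without the fault it would be 1.)

0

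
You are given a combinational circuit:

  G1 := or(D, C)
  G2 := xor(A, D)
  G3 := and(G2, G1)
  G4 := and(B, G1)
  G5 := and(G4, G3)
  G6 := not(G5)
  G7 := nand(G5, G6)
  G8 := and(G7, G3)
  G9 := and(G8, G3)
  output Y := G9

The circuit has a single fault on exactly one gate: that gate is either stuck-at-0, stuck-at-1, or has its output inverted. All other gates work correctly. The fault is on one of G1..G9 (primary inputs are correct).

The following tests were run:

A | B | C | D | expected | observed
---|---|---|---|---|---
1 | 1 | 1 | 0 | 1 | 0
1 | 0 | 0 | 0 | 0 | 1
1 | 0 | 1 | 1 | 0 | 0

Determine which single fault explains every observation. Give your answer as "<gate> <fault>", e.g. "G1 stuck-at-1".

G1 inverted output

Fault-free values for test 1 (A=1, B=1, C=1, D=0): G1=1, G2=1, G3=1, G4=1, G5=1, G6=0, G7=1, G8=1, G9=1, giving Y=1. Observed 0.
Test 1: faults giving observed 0 are {G1 stuck-at-0, G1 inverted output, G2 stuck-at-0, G2 inverted output, G3 stuck-at-0, G3 inverted output, G6 stuck-at-1, G6 inverted output, G7 stuck-at-0, G7 inverted output, G8 stuck-at-0, G8 inverted output, G9 stuck-at-0, G9 inverted output}.
Test 2 (A=1, B=0, C=0, D=0): fault-free G1=0, G2=1, G3=0, G4=0, G5=0, G6=1, G7=1, G8=0, G9=0 → 0; observed 1. Eliminates G1 stuck-at-0, G2 stuck-at-0, G2 inverted output, G3 stuck-at-0, G6 stuck-at-1, G6 inverted output, G7 stuck-at-0, G7 inverted output, G8 stuck-at-0, G8 inverted output, G9 stuck-at-0.
Test 3 (A=1, B=0, C=1, D=1): fault-free G1=1, G2=0, G3=0, G4=0, G5=0, G6=1, G7=1, G8=0, G9=0 → 0; observed 0. Eliminates G3 inverted output, G9 inverted output.
Only G1 inverted output is consistent with every test.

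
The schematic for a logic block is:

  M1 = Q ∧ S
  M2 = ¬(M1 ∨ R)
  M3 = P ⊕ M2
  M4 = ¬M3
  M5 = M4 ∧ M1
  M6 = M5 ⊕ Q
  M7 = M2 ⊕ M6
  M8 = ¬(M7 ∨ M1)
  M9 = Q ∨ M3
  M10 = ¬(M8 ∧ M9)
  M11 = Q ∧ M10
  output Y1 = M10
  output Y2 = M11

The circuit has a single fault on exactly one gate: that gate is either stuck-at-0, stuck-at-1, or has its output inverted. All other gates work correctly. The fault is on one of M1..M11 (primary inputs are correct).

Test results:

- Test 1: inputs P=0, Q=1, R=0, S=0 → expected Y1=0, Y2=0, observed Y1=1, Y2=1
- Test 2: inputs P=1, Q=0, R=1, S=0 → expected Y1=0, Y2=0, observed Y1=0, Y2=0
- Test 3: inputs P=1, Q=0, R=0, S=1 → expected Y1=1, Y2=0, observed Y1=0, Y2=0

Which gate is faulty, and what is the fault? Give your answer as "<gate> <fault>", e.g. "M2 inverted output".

M2 stuck-at-0

Fault-free values for test 1 (P=0, Q=1, R=0, S=0): M1=0, M2=1, M3=1, M4=0, M5=0, M6=1, M7=0, M8=1, M9=1, M10=0, M11=0, giving Y1=0, Y2=0. Observed Y1=1, Y2=1.
Test 1: faults giving observed Y1=1, Y2=1 are {M1 stuck-at-1, M1 inverted output, M2 stuck-at-0, M2 inverted output, M5 stuck-at-1, M5 inverted output, M6 stuck-at-0, M6 inverted output, M7 stuck-at-1, M7 inverted output, M8 stuck-at-0, M8 inverted output, M9 stuck-at-0, M9 inverted output, M10 stuck-at-1, M10 inverted output}.
Test 2 (P=1, Q=0, R=1, S=0): fault-free M1=0, M2=0, M3=1, M4=0, M5=0, M6=0, M7=0, M8=1, M9=1, M10=0, M11=0 → Y1=0, Y2=0; observed Y1=0, Y2=0. Eliminates M1 stuck-at-1, M1 inverted output, M2 inverted output, M5 stuck-at-1, M5 inverted output, M6 inverted output, M7 stuck-at-1, M7 inverted output, M8 stuck-at-0, M8 inverted output, M9 stuck-at-0, M9 inverted output, M10 stuck-at-1, M10 inverted output.
Test 3 (P=1, Q=0, R=0, S=1): fault-free M1=0, M2=1, M3=0, M4=1, M5=0, M6=0, M7=1, M8=0, M9=0, M10=1, M11=0 → Y1=1, Y2=0; observed Y1=0, Y2=0. Eliminates M6 stuck-at-0.
Only M2 stuck-at-0 is consistent with every test.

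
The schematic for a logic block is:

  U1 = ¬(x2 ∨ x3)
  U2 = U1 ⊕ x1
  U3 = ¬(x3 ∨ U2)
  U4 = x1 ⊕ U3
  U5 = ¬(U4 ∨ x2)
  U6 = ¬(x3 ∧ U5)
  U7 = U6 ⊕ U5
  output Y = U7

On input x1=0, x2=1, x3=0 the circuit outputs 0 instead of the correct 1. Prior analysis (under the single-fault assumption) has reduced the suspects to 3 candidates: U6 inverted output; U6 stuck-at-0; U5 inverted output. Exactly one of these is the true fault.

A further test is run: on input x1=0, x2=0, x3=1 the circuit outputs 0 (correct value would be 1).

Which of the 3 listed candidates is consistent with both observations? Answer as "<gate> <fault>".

U6 inverted output

Evaluate each candidate on input x1=0, x2=0, x3=1:
  U6 inverted output: U1=0, U2=0, U3=0, U4=0, U5=1, U6=1 [inverted output], U7=0 → 0 — matches
  U6 stuck-at-0: U1=0, U2=0, U3=0, U4=0, U5=1, U6=0 [stuck-at-0], U7=1 → 1 — eliminated
  U5 inverted output: U1=0, U2=0, U3=0, U4=0, U5=0 [inverted output], U6=1, U7=1 → 1 — eliminated
Only U6 inverted output reproduces the observed 0.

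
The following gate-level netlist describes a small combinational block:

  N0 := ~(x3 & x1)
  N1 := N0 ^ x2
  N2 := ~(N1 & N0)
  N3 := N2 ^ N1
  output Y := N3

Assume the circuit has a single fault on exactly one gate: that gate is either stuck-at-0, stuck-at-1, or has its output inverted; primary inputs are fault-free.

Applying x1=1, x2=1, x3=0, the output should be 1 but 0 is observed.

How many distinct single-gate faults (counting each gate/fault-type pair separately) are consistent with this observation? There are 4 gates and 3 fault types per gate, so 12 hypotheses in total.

6

Fault-free: N0=1, N1=0, N2=1, N3=1 → 1. Observed 0.
  N0 stuck-at-0: output 0 ✓
  N0 stuck-at-1: output 1 ✗
  N0 inverted output: output 0 ✓
  N1 stuck-at-0: output 1 ✗
  N1 stuck-at-1: output 1 ✗
  N1 inverted output: output 1 ✗
  N2 stuck-at-0: output 0 ✓
  N2 stuck-at-1: output 1 ✗
  N2 inverted output: output 0 ✓
  N3 stuck-at-0: output 0 ✓
  N3 stuck-at-1: output 1 ✗
  N3 inverted output: output 0 ✓
Consistent faults: {N0 stuck-at-0, N0 inverted output, N2 stuck-at-0, N2 inverted output, N3 stuck-at-0, N3 inverted output} — 6 in all.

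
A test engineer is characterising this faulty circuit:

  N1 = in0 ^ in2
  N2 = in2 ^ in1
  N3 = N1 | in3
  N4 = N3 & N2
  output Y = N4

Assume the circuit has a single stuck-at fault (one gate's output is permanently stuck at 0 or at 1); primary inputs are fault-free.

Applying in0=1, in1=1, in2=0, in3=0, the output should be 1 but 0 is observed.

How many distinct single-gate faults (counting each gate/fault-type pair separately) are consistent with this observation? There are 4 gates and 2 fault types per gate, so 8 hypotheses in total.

4

Fault-free: N1=1, N2=1, N3=1, N4=1 → 1. Observed 0.
  N1 stuck-at-0: output 0 ✓
  N1 stuck-at-1: output 1 ✗
  N2 stuck-at-0: output 0 ✓
  N2 stuck-at-1: output 1 ✗
  N3 stuck-at-0: output 0 ✓
  N3 stuck-at-1: output 1 ✗
  N4 stuck-at-0: output 0 ✓
  N4 stuck-at-1: output 1 ✗
Consistent faults: {N1 stuck-at-0, N2 stuck-at-0, N3 stuck-at-0, N4 stuck-at-0} — 4 in all.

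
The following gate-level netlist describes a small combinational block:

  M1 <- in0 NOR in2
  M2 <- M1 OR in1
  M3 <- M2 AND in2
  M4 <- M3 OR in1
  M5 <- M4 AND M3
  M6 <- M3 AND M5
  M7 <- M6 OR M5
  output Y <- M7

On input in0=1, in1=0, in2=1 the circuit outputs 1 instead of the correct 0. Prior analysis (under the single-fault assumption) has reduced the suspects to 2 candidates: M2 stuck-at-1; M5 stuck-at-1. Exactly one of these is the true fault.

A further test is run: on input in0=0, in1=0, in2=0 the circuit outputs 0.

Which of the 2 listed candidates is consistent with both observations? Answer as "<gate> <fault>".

M2 stuck-at-1

Evaluate each candidate on input in0=0, in1=0, in2=0:
  M2 stuck-at-1: M1=1, M2=1 [stuck-at-1], M3=0, M4=0, M5=0, M6=0, M7=0 → 0 — matches
  M5 stuck-at-1: M1=1, M2=1, M3=0, M4=0, M5=1 [stuck-at-1], M6=0, M7=1 → 1 — eliminated
Only M2 stuck-at-1 reproduces the observed 0.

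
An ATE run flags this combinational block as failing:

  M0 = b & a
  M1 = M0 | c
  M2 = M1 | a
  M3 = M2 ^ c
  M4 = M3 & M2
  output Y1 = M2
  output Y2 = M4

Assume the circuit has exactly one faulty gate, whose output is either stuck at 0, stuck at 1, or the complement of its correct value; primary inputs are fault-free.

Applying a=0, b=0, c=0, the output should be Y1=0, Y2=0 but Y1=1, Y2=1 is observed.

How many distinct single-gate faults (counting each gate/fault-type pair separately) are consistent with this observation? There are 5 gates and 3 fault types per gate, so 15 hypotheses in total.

6

Fault-free: M0=0, M1=0, M2=0, M3=0, M4=0 → Y1=0, Y2=0. Observed Y1=1, Y2=1.
  M0: stuck-at-1, inverted output ✓; others ✗
  M1: stuck-at-1, inverted output ✓; others ✗
  M2: stuck-at-1, inverted output ✓; others ✗
  M3: none of the 3 fault types match ✗
  M4: none of the 3 fault types match ✗
Consistent faults: {M0 stuck-at-1, M0 inverted output, M1 stuck-at-1, M1 inverted output, M2 stuck-at-1, M2 inverted output} — 6 in all.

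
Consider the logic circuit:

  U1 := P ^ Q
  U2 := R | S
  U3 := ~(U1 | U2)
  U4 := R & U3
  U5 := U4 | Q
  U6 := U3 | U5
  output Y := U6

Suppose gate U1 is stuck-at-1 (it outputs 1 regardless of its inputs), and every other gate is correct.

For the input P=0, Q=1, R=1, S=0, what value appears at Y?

Propagate with U1 forced: U1=1 [stuck-at-1], U2=1, U3=0, U4=0, U5=1, U6=1.
So Y = 1. (Same as the fault-free value — the fault is masked on this input.)

1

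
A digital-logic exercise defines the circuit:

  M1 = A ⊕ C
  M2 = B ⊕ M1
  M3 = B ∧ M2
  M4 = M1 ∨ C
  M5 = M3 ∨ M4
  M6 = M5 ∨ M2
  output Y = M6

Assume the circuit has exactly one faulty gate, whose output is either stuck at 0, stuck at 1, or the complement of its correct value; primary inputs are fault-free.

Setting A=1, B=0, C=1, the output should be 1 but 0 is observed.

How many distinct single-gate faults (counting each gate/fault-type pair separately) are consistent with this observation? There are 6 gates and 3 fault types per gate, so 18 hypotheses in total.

Fault-free: M1=0, M2=0, M3=0, M4=1, M5=1, M6=1 → 1. Observed 0.
  M1: none of the 3 fault types match ✗
  M2: none of the 3 fault types match ✗
  M3: none of the 3 fault types match ✗
  M4: stuck-at-0, inverted output ✓; others ✗
  M5: stuck-at-0, inverted output ✓; others ✗
  M6: stuck-at-0, inverted output ✓; others ✗
Consistent faults: {M4 stuck-at-0, M4 inverted output, M5 stuck-at-0, M5 inverted output, M6 stuck-at-0, M6 inverted output} — 6 in all.

6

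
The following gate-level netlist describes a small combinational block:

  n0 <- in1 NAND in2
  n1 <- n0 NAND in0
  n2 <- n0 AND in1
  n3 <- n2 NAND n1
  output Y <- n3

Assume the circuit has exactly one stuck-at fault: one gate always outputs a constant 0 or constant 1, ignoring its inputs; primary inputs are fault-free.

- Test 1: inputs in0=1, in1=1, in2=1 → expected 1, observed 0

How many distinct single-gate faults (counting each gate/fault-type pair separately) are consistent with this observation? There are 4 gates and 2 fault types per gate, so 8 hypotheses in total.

Fault-free: n0=0, n1=1, n2=0, n3=1 → 1. Observed 0.
  n0 stuck-at-0: output 1 ✗
  n0 stuck-at-1: output 1 ✗
  n1 stuck-at-0: output 1 ✗
  n1 stuck-at-1: output 1 ✗
  n2 stuck-at-0: output 1 ✗
  n2 stuck-at-1: output 0 ✓
  n3 stuck-at-0: output 0 ✓
  n3 stuck-at-1: output 1 ✗
Consistent faults: {n2 stuck-at-1, n3 stuck-at-0} — 2 in all.

2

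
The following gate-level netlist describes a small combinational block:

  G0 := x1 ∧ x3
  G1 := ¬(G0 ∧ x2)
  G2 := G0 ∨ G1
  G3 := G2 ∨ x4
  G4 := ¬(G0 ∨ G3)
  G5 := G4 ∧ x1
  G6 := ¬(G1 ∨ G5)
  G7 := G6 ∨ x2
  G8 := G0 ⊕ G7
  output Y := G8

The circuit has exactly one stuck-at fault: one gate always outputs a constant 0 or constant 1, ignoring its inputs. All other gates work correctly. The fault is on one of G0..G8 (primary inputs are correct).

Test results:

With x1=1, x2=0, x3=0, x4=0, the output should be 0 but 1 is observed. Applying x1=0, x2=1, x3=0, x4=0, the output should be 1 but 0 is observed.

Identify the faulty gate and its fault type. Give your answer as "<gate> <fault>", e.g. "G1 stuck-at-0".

Fault-free values for test 1 (x1=1, x2=0, x3=0, x4=0): G0=0, G1=1, G2=1, G3=1, G4=0, G5=0, G6=0, G7=0, G8=0, giving Y=0. Observed 1.
Test 1: faults giving observed 1 are {G0 stuck-at-1, G6 stuck-at-1, G7 stuck-at-1, G8 stuck-at-1}.
Test 2 (x1=0, x2=1, x3=0, x4=0): fault-free G0=0, G1=1, G2=1, G3=1, G4=0, G5=0, G6=0, G7=1, G8=1 → 1; observed 0. Eliminates G6 stuck-at-1, G7 stuck-at-1, G8 stuck-at-1.
Only G0 stuck-at-1 is consistent with every test.

G0 stuck-at-1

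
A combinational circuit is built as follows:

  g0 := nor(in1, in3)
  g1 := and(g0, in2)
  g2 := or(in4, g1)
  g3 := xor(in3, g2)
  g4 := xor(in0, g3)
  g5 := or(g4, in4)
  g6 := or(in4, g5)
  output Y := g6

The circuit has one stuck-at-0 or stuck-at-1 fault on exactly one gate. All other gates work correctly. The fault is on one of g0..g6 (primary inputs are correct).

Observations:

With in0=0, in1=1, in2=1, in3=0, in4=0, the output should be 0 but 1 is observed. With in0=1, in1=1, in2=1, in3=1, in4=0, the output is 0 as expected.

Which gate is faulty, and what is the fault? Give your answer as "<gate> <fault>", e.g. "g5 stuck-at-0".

Fault-free values for test 1 (in0=0, in1=1, in2=1, in3=0, in4=0): g0=0, g1=0, g2=0, g3=0, g4=0, g5=0, g6=0, giving Y=0. Observed 1.
Test 1: faults giving observed 1 are {g0 stuck-at-1, g1 stuck-at-1, g2 stuck-at-1, g3 stuck-at-1, g4 stuck-at-1, g5 stuck-at-1, g6 stuck-at-1}.
Test 2 (in0=1, in1=1, in2=1, in3=1, in4=0): fault-free g0=0, g1=0, g2=0, g3=1, g4=0, g5=0, g6=0 → 0; observed 0. Eliminates g0 stuck-at-1, g1 stuck-at-1, g2 stuck-at-1, g4 stuck-at-1, g5 stuck-at-1, g6 stuck-at-1.
Only g3 stuck-at-1 is consistent with every test.

g3 stuck-at-1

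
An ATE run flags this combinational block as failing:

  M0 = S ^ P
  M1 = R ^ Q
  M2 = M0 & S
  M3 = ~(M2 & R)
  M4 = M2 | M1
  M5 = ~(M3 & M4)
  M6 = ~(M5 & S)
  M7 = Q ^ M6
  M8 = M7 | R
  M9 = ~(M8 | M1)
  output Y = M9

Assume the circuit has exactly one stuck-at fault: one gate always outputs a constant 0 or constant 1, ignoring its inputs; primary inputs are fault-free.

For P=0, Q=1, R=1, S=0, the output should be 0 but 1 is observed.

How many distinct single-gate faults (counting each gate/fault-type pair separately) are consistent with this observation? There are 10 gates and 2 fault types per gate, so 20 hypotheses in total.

2

Fault-free: M0=0, M1=0, M2=0, M3=1, M4=0, M5=1, M6=1, M7=0, M8=1, M9=0 → 0. Observed 1.
  M0: none of the 2 fault types match ✗
  M1: none of the 2 fault types match ✗
  M2: none of the 2 fault types match ✗
  M3: none of the 2 fault types match ✗
  M4: none of the 2 fault types match ✗
  M5: none of the 2 fault types match ✗
  M6: none of the 2 fault types match ✗
  M7: none of the 2 fault types match ✗
  M8: stuck-at-0 ✓; others ✗
  M9: stuck-at-1 ✓; others ✗
Consistent faults: {M8 stuck-at-0, M9 stuck-at-1} — 2 in all.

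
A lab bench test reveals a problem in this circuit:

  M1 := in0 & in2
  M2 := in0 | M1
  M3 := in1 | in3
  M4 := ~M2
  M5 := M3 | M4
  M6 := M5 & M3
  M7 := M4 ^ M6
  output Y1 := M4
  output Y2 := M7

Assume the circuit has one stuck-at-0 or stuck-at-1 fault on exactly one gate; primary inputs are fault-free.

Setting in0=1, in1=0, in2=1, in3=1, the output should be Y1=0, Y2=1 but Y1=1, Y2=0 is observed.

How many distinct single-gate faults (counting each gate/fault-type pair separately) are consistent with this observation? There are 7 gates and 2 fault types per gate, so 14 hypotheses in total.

2

Fault-free: M1=1, M2=1, M3=1, M4=0, M5=1, M6=1, M7=1 → Y1=0, Y2=1. Observed Y1=1, Y2=0.
  M1 stuck-at-0: output Y1=0, Y2=1 ✗
  M1 stuck-at-1: output Y1=0, Y2=1 ✗
  M2 stuck-at-0: output Y1=1, Y2=0 ✓
  M2 stuck-at-1: output Y1=0, Y2=1 ✗
  M3 stuck-at-0: output Y1=0, Y2=0 ✗
  M3 stuck-at-1: output Y1=0, Y2=1 ✗
  M4 stuck-at-0: output Y1=0, Y2=1 ✗
  M4 stuck-at-1: output Y1=1, Y2=0 ✓
  M5 stuck-at-0: output Y1=0, Y2=0 ✗
  M5 stuck-at-1: output Y1=0, Y2=1 ✗
  M6 stuck-at-0: output Y1=0, Y2=0 ✗
  M6 stuck-at-1: output Y1=0, Y2=1 ✗
  M7 stuck-at-0: output Y1=0, Y2=0 ✗
  M7 stuck-at-1: output Y1=0, Y2=1 ✗
Consistent faults: {M2 stuck-at-0, M4 stuck-at-1} — 2 in all.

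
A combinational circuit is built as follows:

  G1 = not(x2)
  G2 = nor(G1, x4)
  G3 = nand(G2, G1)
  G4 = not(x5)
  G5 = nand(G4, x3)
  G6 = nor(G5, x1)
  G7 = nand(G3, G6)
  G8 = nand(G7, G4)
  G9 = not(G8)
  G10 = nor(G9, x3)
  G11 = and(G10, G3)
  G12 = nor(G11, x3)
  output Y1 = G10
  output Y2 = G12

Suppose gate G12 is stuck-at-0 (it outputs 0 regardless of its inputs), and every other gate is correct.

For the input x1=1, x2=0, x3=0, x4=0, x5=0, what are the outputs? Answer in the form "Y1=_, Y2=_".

Y1=0, Y2=0

Propagate with G12 forced: G1=1, G2=0, G3=1, G4=1, G5=1, G6=0, G7=1, G8=0, G9=1, G10=0, G11=0, G12=0 [stuck-at-0].
So the outputs are Y1=0, Y2=0. (Without the fault they would be Y1=0, Y2=1.)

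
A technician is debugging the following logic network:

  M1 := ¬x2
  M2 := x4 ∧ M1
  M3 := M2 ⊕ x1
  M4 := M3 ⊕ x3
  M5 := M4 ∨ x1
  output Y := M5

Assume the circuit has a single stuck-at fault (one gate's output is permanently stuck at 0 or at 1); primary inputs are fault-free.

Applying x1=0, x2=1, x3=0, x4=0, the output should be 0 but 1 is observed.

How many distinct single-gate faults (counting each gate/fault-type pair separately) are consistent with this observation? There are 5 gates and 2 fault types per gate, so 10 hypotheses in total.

4

Fault-free: M1=0, M2=0, M3=0, M4=0, M5=0 → 0. Observed 1.
  M1 stuck-at-0: output 0 ✗
  M1 stuck-at-1: output 0 ✗
  M2 stuck-at-0: output 0 ✗
  M2 stuck-at-1: output 1 ✓
  M3 stuck-at-0: output 0 ✗
  M3 stuck-at-1: output 1 ✓
  M4 stuck-at-0: output 0 ✗
  M4 stuck-at-1: output 1 ✓
  M5 stuck-at-0: output 0 ✗
  M5 stuck-at-1: output 1 ✓
Consistent faults: {M2 stuck-at-1, M3 stuck-at-1, M4 stuck-at-1, M5 stuck-at-1} — 4 in all.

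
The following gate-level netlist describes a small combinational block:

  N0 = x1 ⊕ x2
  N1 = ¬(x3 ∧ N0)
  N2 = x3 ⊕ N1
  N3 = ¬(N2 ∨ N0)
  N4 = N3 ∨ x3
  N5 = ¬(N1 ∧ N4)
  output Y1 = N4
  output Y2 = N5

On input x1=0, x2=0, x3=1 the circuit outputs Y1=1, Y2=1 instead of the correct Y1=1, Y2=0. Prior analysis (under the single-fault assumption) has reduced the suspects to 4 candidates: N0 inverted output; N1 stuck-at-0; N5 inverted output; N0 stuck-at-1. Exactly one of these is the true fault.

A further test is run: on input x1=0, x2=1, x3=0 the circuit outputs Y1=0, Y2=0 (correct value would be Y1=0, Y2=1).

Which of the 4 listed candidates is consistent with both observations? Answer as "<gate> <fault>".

Evaluate each candidate on input x1=0, x2=1, x3=0:
  N0 inverted output: N0=0 [inverted output], N1=1, N2=1, N3=0, N4=0, N5=1 → Y1=0, Y2=1 — eliminated
  N1 stuck-at-0: N0=1, N1=0 [stuck-at-0], N2=0, N3=0, N4=0, N5=1 → Y1=0, Y2=1 — eliminated
  N5 inverted output: N0=1, N1=1, N2=1, N3=0, N4=0, N5=0 [inverted output] → Y1=0, Y2=0 — matches
  N0 stuck-at-1: N0=1 [stuck-at-1], N1=1, N2=1, N3=0, N4=0, N5=1 → Y1=0, Y2=1 — eliminated
Only N5 inverted output reproduces the observed Y1=0, Y2=0.

N5 inverted output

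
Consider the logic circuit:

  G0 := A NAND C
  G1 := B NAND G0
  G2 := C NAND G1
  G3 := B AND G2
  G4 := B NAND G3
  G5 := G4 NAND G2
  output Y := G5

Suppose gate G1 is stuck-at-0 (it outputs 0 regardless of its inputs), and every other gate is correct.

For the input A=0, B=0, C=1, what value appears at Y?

0

Propagate with G1 forced: G0=1, G1=0 [stuck-at-0], G2=1, G3=0, G4=1, G5=0.
So Y = 0. (Without the fault it would be 1.)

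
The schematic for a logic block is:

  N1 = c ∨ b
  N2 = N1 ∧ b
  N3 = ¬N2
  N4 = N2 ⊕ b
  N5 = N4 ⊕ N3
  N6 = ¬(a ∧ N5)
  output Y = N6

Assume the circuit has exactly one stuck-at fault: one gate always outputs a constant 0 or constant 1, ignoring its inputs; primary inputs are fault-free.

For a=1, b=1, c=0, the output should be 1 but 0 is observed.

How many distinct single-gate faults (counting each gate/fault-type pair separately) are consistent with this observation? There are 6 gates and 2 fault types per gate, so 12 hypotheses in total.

Fault-free: N1=1, N2=1, N3=0, N4=0, N5=0, N6=1 → 1. Observed 0.
  N1 stuck-at-0: output 1 ✗
  N1 stuck-at-1: output 1 ✗
  N2 stuck-at-0: output 1 ✗
  N2 stuck-at-1: output 1 ✗
  N3 stuck-at-0: output 1 ✗
  N3 stuck-at-1: output 0 ✓
  N4 stuck-at-0: output 1 ✗
  N4 stuck-at-1: output 0 ✓
  N5 stuck-at-0: output 1 ✗
  N5 stuck-at-1: output 0 ✓
  N6 stuck-at-0: output 0 ✓
  N6 stuck-at-1: output 1 ✗
Consistent faults: {N3 stuck-at-1, N4 stuck-at-1, N5 stuck-at-1, N6 stuck-at-0} — 4 in all.

4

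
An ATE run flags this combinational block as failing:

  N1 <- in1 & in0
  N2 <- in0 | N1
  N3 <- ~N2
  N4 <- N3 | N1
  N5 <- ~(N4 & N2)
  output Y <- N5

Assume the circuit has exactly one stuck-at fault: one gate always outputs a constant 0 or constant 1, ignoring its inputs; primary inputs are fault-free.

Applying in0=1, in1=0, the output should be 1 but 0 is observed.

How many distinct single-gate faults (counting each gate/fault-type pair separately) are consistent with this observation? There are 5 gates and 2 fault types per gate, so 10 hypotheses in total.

4

Fault-free: N1=0, N2=1, N3=0, N4=0, N5=1 → 1. Observed 0.
  N1 stuck-at-0: output 1 ✗
  N1 stuck-at-1: output 0 ✓
  N2 stuck-at-0: output 1 ✗
  N2 stuck-at-1: output 1 ✗
  N3 stuck-at-0: output 1 ✗
  N3 stuck-at-1: output 0 ✓
  N4 stuck-at-0: output 1 ✗
  N4 stuck-at-1: output 0 ✓
  N5 stuck-at-0: output 0 ✓
  N5 stuck-at-1: output 1 ✗
Consistent faults: {N1 stuck-at-1, N3 stuck-at-1, N4 stuck-at-1, N5 stuck-at-0} — 4 in all.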